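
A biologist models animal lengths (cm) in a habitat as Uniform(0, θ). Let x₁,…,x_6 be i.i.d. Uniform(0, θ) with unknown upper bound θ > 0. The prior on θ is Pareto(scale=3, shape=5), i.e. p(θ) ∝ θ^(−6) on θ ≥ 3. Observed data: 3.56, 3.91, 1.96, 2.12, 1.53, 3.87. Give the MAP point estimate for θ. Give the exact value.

θ̂_MAP = 3.91

The Uniform(0, θ) likelihood is θ^(−n) for θ ≥ max(xᵢ), zero otherwise. Here max(xᵢ) = 3.91.
Posterior ∝ θ^(−6) · θ^(−6) = θ^(−12) on θ ≥ max(3, 3.91) = 3.91.
This density is strictly decreasing in θ, so the posterior mode lies at the lower boundary of the support.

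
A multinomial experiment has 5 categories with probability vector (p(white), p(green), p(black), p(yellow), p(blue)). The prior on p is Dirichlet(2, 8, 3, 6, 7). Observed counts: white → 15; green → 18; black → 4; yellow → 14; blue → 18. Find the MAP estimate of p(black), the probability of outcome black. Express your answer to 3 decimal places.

The posterior is Dirichlet(αᵢ + nᵢ) = Dirichlet(17, 26, 7, 20, 25).
For a Dirichlet(a₁,…,a_K) with all aᵢ > 1, the mode has j-th component (aⱼ − 1)/(Σaᵢ − K).
Here Σaᵢ = 95 and K = 5, so p(black) = (7 − 1)/(95 − 5) = 6/90 ≈ 0.067.

MAP estimate of p(black) = 0.067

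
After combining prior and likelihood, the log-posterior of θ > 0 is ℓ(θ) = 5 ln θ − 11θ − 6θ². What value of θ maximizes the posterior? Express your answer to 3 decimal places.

θ̂_MAP = 0.333

ℓ'(θ) = 5/θ − 11 − 12θ. Setting this to zero and multiplying by θ: 12θ² + 11θ − 5 = 0.
θ = (−11 + √(11² + 4·12·5)) / (2·12) = (−11 + √361) / 24 = (−11 + 19)/24 = 1/3.
ℓ''(θ) = −5/θ² − 12 < 0, confirming a maximum.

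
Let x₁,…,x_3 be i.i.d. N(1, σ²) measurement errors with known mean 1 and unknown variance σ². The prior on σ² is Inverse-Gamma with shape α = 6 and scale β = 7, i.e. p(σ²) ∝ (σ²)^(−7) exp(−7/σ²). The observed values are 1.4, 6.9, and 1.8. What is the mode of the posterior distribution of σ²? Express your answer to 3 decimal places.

Sum of squared deviations about the known mean: SS = (1.4−1)² + (6.9−1)² + (1.8−1)² = 35.61.
The Normal likelihood contributes (σ²)^(−n/2) exp(−SS/(2σ²)), so the posterior is Inverse-Gamma(α + n/2, β + SS/2) = Inverse-Gamma(7.5, 24.805).
The mode of Inverse-Gamma(a, b) is b/(a+1) = 24.805/8.5 ≈ 2.918.

σ̂²_MAP = 2.918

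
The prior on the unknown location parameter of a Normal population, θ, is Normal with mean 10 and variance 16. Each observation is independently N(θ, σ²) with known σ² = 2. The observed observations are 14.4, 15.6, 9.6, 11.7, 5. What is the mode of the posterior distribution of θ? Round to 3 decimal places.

n = 5; x̄ = (14.4 + 15.6 + 9.6 + 11.7 + 5)/5 = 56.3/5 = 11.26.
For a Normal prior and Normal likelihood with known variance, the posterior is Normal; its mode equals its mean, the precision-weighted average.
Prior precision 1/σ₀² = 1/16 = 0.0625; data precision n/σ² = 5/2 = 2.5.
θ̂ = (0.0625·10 + 2.5·11.26) / (0.0625 + 2.5) = 28.775/2.5625 = 2302/205 ≈ 11.229.

θ̂_MAP = 11.229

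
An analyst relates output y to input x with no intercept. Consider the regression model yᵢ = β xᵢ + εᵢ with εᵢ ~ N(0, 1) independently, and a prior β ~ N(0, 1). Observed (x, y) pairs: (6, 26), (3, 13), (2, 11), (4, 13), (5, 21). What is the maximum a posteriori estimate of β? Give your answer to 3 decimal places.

β̂_MAP = 4.110

log p(β | y) = −Σ(yᵢ − βxᵢ)²/(2·1) − β²/(2·1) + const.
Setting the derivative to zero: Σxᵢ(yᵢ − βxᵢ)/1 − β/1 = 0, so β = Σxᵢyᵢ / (Σxᵢ² + σ²/τ²).
Σxᵢyᵢ = 6·26 + 3·13 + 2·11 + 4·13 + 5·21 = 374; Σxᵢ² = 90; σ²/τ² = 1.
β̂_MAP = 374 / (90 + 1) = 374/91 ≈ 4.110.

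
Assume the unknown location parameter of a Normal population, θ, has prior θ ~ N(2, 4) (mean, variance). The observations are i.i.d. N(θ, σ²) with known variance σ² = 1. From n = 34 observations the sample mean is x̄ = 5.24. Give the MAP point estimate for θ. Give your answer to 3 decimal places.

θ̂_MAP = 5.216

n = 34, x̄ = 5.24.
For a Normal prior and Normal likelihood with known variance, the posterior is Normal; its mode equals its mean, the precision-weighted average.
Prior precision 1/σ₀² = 1/4 = 0.25; data precision n/σ² = 34/1 = 34.
θ̂ = (0.25·2 + 34·5.24) / (0.25 + 34) = 178.66/34.25 = 17866/3425 ≈ 5.216.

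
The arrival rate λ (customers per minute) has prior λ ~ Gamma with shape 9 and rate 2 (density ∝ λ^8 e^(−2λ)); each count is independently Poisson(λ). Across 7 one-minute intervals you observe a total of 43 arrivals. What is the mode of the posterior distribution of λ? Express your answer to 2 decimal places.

Σxᵢ = 43, n = 7.
Posterior ∝ λ^8e^(−2λ) · λ^43e^(−7λ) = λ^51e^(−9λ), i.e. Gamma(shape=52, rate=9).
The mode of a Gamma(a, b) with a ≥ 1 (shape–rate) is (a−1)/b = 51/9 ≈ 5.67.

λ̂_MAP = 5.67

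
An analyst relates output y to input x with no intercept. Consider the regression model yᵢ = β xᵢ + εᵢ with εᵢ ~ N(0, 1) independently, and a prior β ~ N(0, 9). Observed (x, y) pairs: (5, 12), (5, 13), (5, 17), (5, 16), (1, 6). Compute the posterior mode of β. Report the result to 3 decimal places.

log p(β | y) = −Σ(yᵢ − βxᵢ)²/(2·1) − β²/(2·9) + const.
Setting the derivative to zero: Σxᵢ(yᵢ − βxᵢ)/1 − β/9 = 0, so β = Σxᵢyᵢ / (Σxᵢ² + σ²/τ²).
Σxᵢyᵢ = 5·12 + 5·13 + 5·17 + 5·16 + 1·6 = 296; Σxᵢ² = 101; σ²/τ² = 1/9.
β̂_MAP = 296 / (101 + 1/9) = 296/(910/9) = 1332/455 ≈ 2.927.

β̂_MAP = 2.927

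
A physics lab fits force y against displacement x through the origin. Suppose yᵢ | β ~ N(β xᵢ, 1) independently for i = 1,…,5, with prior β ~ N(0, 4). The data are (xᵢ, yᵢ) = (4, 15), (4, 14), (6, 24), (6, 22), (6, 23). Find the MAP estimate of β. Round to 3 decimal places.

log p(β | y) = −Σ(yᵢ − βxᵢ)²/(2·1) − β²/(2·4) + const.
Setting the derivative to zero: Σxᵢ(yᵢ − βxᵢ)/1 − β/4 = 0, so β = Σxᵢyᵢ / (Σxᵢ² + σ²/τ²).
Σxᵢyᵢ = 4·15 + 4·14 + 6·24 + 6·22 + 6·23 = 530; Σxᵢ² = 140; σ²/τ² = 0.25.
β̂_MAP = 530 / (140 + 0.25) = 530/140.25 ≈ 3.779.

β̂_MAP = 3.779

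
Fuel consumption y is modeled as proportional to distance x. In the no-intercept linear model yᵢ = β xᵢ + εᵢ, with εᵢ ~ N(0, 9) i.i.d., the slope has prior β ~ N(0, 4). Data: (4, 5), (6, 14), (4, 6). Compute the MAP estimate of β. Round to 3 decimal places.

log p(β | y) = −Σ(yᵢ − βxᵢ)²/(2·9) − β²/(2·4) + const.
Setting the derivative to zero: Σxᵢ(yᵢ − βxᵢ)/9 − β/4 = 0, so β = Σxᵢyᵢ / (Σxᵢ² + σ²/τ²).
Σxᵢyᵢ = 4·5 + 6·14 + 4·6 = 128; Σxᵢ² = 68; σ²/τ² = 2.25.
β̂_MAP = 128 / (68 + 2.25) = 128/70.25 ≈ 1.822.

β̂_MAP = 1.822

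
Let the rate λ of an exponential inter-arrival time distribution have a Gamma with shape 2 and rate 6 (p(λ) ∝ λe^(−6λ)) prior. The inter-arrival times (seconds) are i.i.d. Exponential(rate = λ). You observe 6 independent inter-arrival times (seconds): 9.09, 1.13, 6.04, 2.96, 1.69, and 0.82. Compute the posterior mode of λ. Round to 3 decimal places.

The Exponential(rate=λ) likelihood is ∝ λ^n e^(−λΣtᵢ). Here n = 6 and Σtᵢ = 9.09 + 1.13 + 6.04 + 2.96 + 1.69 + 0.82 = 21.73.
Posterior ∝ λe^(−6λ) · λ^6e^(−21.73λ) = λ^7e^(−27.73λ), i.e. Gamma(8, 27.73).
Mode = (a−1)/b = 7/27.73 ≈ 0.252.

λ̂_MAP = 0.252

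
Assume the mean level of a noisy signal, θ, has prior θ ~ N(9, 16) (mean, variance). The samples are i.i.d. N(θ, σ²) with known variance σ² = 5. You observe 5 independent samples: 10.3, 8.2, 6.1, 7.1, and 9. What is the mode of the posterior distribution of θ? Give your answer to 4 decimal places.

θ̂_MAP = 8.1906

n = 5; x̄ = (10.3 + 8.2 + 6.1 + 7.1 + 9)/5 = 40.7/5 = 8.14.
For a Normal prior and Normal likelihood with known variance, the posterior is Normal; its mode equals its mean, the precision-weighted average.
Prior precision 1/σ₀² = 1/16 = 0.0625; data precision n/σ² = 5/5 = 1.
θ̂ = (0.0625·9 + 1·8.14) / (0.0625 + 1) = 8.7025/1.0625 = 3481/425 ≈ 8.1906.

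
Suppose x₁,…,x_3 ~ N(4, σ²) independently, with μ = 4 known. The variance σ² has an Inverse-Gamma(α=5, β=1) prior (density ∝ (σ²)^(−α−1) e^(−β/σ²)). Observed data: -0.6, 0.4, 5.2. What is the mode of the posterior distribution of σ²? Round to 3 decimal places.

σ̂²_MAP = 2.504

Sum of squared deviations about the known mean: SS = (-0.6−4)² + (0.4−4)² + (5.2−4)² = 35.56.
The Normal likelihood contributes (σ²)^(−n/2) exp(−SS/(2σ²)), so the posterior is Inverse-Gamma(α + n/2, β + SS/2) = Inverse-Gamma(6.5, 18.78).
The mode of Inverse-Gamma(a, b) is b/(a+1) = 18.78/7.5 ≈ 2.504.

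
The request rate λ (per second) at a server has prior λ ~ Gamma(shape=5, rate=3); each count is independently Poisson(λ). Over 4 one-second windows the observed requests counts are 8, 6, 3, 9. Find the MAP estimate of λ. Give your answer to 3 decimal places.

λ̂_MAP = 4.286

Σxᵢ = 8+6+3+9 = 26, with n = 4.
Posterior ∝ λ^4e^(−3λ) · λ^26e^(−4λ) = λ^30e^(−7λ), i.e. Gamma(shape=31, rate=7).
The mode of a Gamma(a, b) with a ≥ 1 (shape–rate) is (a−1)/b = 30/7 ≈ 4.286.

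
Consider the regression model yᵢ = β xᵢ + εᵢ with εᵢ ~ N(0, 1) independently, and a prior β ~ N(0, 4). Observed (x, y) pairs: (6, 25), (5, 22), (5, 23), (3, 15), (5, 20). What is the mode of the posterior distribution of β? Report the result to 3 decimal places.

log p(β | y) = −Σ(yᵢ − βxᵢ)²/(2·1) − β²/(2·4) + const.
Setting the derivative to zero: Σxᵢ(yᵢ − βxᵢ)/1 − β/4 = 0, so β = Σxᵢyᵢ / (Σxᵢ² + σ²/τ²).
Σxᵢyᵢ = 6·25 + 5·22 + 5·23 + 3·15 + 5·20 = 520; Σxᵢ² = 120; σ²/τ² = 0.25.
β̂_MAP = 520 / (120 + 0.25) = 520/120.25 ≈ 4.324.

β̂_MAP = 4.324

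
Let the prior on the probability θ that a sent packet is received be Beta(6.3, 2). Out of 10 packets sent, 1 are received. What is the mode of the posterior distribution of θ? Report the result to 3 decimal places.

θ̂_MAP = 0.387

Prior: Beta(6.3, 2).
Data: 1 success in 10 trials. The binomial likelihood contributes θ(1−θ)^9, so the posterior is Beta(6.3+1, 2+9) = Beta(7.3, 11).
For Beta(a, b) with a, b > 1 the mode is (a−1)/(a+b−2) = 6.3/16.3 ≈ 0.387.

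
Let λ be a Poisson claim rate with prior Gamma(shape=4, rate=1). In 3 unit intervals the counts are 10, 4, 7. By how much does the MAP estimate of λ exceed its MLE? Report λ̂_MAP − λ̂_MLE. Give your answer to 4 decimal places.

MAP − MLE = -1.0000

Σxᵢ = 21. Posterior is Gamma(25, 4); MAP = (25−1)/4 = 24/4 ≈ 6.00000.
MLE = x̄ = 21/3 ≈ 7.00000.
Difference = 24/4 − 21/3 = -1 ≈ -1.0000.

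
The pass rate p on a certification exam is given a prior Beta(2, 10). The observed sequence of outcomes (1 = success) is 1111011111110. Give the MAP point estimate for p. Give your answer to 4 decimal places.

p̂_MAP = 0.5217

Prior: Beta(2, 10).
Data: 11 successes in 13 trials (from the sequence). The binomial likelihood contributes p^11(1−p)^2, so the posterior is Beta(2+11, 10+2) = Beta(13, 12).
For Beta(a, b) with a, b > 1 the mode is (a−1)/(a+b−2) = 12/23 ≈ 0.5217.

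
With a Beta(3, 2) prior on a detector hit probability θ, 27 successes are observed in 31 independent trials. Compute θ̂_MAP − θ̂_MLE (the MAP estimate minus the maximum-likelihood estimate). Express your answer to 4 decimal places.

Posterior is Beta(30, 6); MAP = (30−1)/(36−2) = 29/34 ≈ 0.85294.
MLE ignores the prior: θ̂_MLE = k/n = 27/31 ≈ 0.87097.
Difference = 29/34 − 27/31 = -19/1054 ≈ -0.0180.

MAP − MLE = -0.0180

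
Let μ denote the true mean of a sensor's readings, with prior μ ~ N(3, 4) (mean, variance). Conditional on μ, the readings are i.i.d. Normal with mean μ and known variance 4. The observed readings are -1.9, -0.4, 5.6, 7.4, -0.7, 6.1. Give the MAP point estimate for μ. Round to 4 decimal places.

μ̂_MAP = 2.7286

n = 6; x̄ = ((-1.9) + (-0.4) + 5.6 + 7.4 + (-0.7) + 6.1)/6 = 16.1/6 = 161/60 ≈ 2.6833.
For a Normal prior and Normal likelihood with known variance, the posterior is Normal; its mode equals its mean, the precision-weighted average.
Prior precision 1/σ₀² = 1/4 = 0.25; data precision n/σ² = 6/4 = 1.5.
μ̂ = (0.25·3 + 1.5·(161/60)) / (0.25 + 1.5) = 4.775/1.75 = 191/70 ≈ 2.7286.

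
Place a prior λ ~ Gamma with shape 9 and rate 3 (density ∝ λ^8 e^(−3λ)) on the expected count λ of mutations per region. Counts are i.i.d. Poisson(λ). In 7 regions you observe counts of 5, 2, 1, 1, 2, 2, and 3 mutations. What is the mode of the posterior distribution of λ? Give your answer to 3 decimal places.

Σxᵢ = 5+2+1+1+2+2+3 = 16, with n = 7.
Posterior ∝ λ^8e^(−3λ) · λ^16e^(−7λ) = λ^24e^(−10λ), i.e. Gamma(shape=25, rate=10).
The mode of a Gamma(a, b) with a ≥ 1 (shape–rate) is (a−1)/b = 24/10 ≈ 2.400.

λ̂_MAP = 2.400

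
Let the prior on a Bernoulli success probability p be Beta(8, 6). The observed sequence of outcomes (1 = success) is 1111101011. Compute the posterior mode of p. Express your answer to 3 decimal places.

p̂_MAP = 0.682

Prior: Beta(8, 6).
Data: 8 successes in 10 trials (from the sequence). The binomial likelihood contributes p^8(1−p)^2, so the posterior is Beta(8+8, 6+2) = Beta(16, 8).
For Beta(a, b) with a, b > 1 the mode is (a−1)/(a+b−2) = 15/22 ≈ 0.682.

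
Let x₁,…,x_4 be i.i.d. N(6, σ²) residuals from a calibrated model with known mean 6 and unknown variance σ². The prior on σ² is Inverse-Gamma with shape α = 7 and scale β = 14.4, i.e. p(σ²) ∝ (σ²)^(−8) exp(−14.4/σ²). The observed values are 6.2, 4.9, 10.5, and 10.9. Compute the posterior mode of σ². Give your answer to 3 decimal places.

σ̂²_MAP = 3.716

Sum of squared deviations about the known mean: SS = (6.2−6)² + (4.9−6)² + (10.5−6)² + (10.9−6)² = 45.51.
The Normal likelihood contributes (σ²)^(−n/2) exp(−SS/(2σ²)), so the posterior is Inverse-Gamma(α + n/2, β + SS/2) = Inverse-Gamma(9, 37.155).
The mode of Inverse-Gamma(a, b) is b/(a+1) = 37.155/10 ≈ 3.716.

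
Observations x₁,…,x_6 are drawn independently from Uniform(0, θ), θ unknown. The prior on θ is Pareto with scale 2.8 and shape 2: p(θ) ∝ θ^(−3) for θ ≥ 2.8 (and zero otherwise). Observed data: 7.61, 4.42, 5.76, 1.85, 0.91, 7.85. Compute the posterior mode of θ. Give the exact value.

θ̂_MAP = 7.85

The Uniform(0, θ) likelihood is θ^(−n) for θ ≥ max(xᵢ), zero otherwise. Here max(xᵢ) = 7.85.
Posterior ∝ θ^(−3) · θ^(−6) = θ^(−9) on θ ≥ max(2.8, 7.85) = 7.85.
This density is strictly decreasing in θ, so the posterior mode lies at the lower boundary of the support.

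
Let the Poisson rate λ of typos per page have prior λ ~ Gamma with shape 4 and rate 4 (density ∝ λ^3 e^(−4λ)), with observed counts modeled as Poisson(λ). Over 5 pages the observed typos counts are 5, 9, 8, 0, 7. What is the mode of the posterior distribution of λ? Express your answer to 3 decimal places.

λ̂_MAP = 3.556

Σxᵢ = 5+9+8+0+7 = 29, with n = 5.
Posterior ∝ λ^3e^(−4λ) · λ^29e^(−5λ) = λ^32e^(−9λ), i.e. Gamma(shape=33, rate=9).
The mode of a Gamma(a, b) with a ≥ 1 (shape–rate) is (a−1)/b = 32/9 ≈ 3.556.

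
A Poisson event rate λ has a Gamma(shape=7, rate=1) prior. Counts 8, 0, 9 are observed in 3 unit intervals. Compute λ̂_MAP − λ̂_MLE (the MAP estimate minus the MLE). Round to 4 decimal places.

Σxᵢ = 17. Posterior is Gamma(24, 4); MAP = (24−1)/4 = 23/4 ≈ 5.75000.
MLE = x̄ = 17/3 ≈ 5.66667.
Difference = 23/4 − 17/3 = 1/12 ≈ 0.0833.

MAP − MLE = 0.0833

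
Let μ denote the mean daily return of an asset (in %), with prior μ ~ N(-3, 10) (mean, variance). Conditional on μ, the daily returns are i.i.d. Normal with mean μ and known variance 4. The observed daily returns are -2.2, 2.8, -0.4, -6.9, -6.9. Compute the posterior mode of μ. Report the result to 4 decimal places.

μ̂_MAP = -2.7407

n = 5; x̄ = ((-2.2) + 2.8 + (-0.4) + (-6.9) + (-6.9))/5 = -13.6/5 = -2.72.
For a Normal prior and Normal likelihood with known variance, the posterior is Normal; its mode equals its mean, the precision-weighted average.
Prior precision 1/σ₀² = 1/10 = 0.1; data precision n/σ² = 5/4 = 1.25.
μ̂ = (0.1·(-3) + 1.25·(-2.72)) / (0.1 + 1.25) = (-3.7)/1.35 = -74/27 ≈ -2.7407.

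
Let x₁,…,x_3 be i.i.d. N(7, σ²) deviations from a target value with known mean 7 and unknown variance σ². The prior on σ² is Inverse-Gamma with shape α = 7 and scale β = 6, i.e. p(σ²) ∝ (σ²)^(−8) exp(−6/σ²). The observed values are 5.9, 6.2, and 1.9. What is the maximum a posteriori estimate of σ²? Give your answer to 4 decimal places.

σ̂²_MAP = 2.0979

Sum of squared deviations about the known mean: SS = (5.9−7)² + (6.2−7)² + (1.9−7)² = 27.86.
The Normal likelihood contributes (σ²)^(−n/2) exp(−SS/(2σ²)), so the posterior is Inverse-Gamma(α + n/2, β + SS/2) = Inverse-Gamma(8.5, 19.93).
The mode of Inverse-Gamma(a, b) is b/(a+1) = 19.93/9.5 ≈ 2.0979.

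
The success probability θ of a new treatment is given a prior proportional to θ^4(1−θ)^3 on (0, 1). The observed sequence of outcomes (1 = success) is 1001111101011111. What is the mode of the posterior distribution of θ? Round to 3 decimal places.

The prior density ∝ θ^4(1−θ)^3 is the kernel of Beta(5, 4).
Data: 12 successes in 16 trials (from the sequence). The binomial likelihood contributes θ^12(1−θ)^4, so the posterior is Beta(5+12, 4+4) = Beta(17, 8).
For Beta(a, b) with a, b > 1 the mode is (a−1)/(a+b−2) = 16/23 ≈ 0.696.

θ̂_MAP = 0.696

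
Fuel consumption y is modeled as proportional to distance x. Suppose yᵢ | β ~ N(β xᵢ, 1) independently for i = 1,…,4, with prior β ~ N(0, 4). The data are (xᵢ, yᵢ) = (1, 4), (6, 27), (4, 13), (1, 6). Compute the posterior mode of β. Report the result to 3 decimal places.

β̂_MAP = 4.129

log p(β | y) = −Σ(yᵢ − βxᵢ)²/(2·1) − β²/(2·4) + const.
Setting the derivative to zero: Σxᵢ(yᵢ − βxᵢ)/1 − β/4 = 0, so β = Σxᵢyᵢ / (Σxᵢ² + σ²/τ²).
Σxᵢyᵢ = 1·4 + 6·27 + 4·13 + 1·6 = 224; Σxᵢ² = 54; σ²/τ² = 0.25.
β̂_MAP = 224 / (54 + 0.25) = 224/54.25 ≈ 4.129.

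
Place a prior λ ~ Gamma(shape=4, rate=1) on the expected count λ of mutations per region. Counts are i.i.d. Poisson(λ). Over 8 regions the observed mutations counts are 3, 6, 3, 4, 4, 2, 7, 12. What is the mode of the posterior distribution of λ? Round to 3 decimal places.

λ̂_MAP = 4.889

Σxᵢ = 3+6+3+4+4+2+7+12 = 41, with n = 8.
Posterior ∝ λ^3e^(−1λ) · λ^41e^(−8λ) = λ^44e^(−9λ), i.e. Gamma(shape=45, rate=9).
The mode of a Gamma(a, b) with a ≥ 1 (shape–rate) is (a−1)/b = 44/9 ≈ 4.889.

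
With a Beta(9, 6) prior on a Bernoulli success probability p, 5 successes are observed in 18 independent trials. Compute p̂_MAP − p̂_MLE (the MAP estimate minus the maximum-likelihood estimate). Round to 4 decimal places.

MAP − MLE = 0.1416

Posterior is Beta(14, 19); MAP = (14−1)/(33−2) = 13/31 ≈ 0.41935.
MLE ignores the prior: p̂_MLE = k/n = 5/18 ≈ 0.27778.
Difference = 13/31 − 5/18 = 79/558 ≈ 0.1416.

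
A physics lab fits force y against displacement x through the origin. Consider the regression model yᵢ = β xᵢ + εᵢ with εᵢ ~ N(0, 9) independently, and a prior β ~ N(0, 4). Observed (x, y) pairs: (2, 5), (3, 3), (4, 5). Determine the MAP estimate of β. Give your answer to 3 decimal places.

β̂_MAP = 1.248

log p(β | y) = −Σ(yᵢ − βxᵢ)²/(2·9) − β²/(2·4) + const.
Setting the derivative to zero: Σxᵢ(yᵢ − βxᵢ)/9 − β/4 = 0, so β = Σxᵢyᵢ / (Σxᵢ² + σ²/τ²).
Σxᵢyᵢ = 2·5 + 3·3 + 4·5 = 39; Σxᵢ² = 29; σ²/τ² = 2.25.
β̂_MAP = 39 / (29 + 2.25) = 39/31.25 ≈ 1.248.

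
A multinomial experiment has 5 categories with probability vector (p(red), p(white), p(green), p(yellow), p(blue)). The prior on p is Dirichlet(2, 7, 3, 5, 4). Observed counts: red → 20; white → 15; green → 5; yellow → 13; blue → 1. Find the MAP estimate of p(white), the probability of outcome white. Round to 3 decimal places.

MAP estimate of p(white) = 0.300

The posterior is Dirichlet(αᵢ + nᵢ) = Dirichlet(22, 22, 8, 18, 5).
For a Dirichlet(a₁,…,a_K) with all aᵢ > 1, the mode has j-th component (aⱼ − 1)/(Σaᵢ − K).
Here Σaᵢ = 75 and K = 5, so p(white) = (22 − 1)/(75 − 5) = 21/70 ≈ 0.300.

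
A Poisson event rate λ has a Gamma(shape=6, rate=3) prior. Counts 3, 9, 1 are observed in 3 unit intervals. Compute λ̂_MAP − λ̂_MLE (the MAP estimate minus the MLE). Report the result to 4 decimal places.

MAP − MLE = -1.3333

Σxᵢ = 13. Posterior is Gamma(19, 6); MAP = (19−1)/6 = 18/6 ≈ 3.00000.
MLE = x̄ = 13/3 ≈ 4.33333.
Difference = 18/6 − 13/3 = -4/3 ≈ -1.3333.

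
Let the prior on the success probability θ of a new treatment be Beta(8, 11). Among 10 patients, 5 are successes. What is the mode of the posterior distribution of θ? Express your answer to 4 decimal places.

θ̂_MAP = 0.4444

Prior: Beta(8, 11).
Data: 5 successes in 10 trials. The binomial likelihood contributes θ^5(1−θ)^5, so the posterior is Beta(8+5, 11+5) = Beta(13, 16).
For Beta(a, b) with a, b > 1 the mode is (a−1)/(a+b−2) = 12/27 ≈ 0.4444.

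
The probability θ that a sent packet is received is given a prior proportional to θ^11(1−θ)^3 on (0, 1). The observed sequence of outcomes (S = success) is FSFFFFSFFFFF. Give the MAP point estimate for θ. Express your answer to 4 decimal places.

θ̂_MAP = 0.5000

The prior density ∝ θ^11(1−θ)^3 is the kernel of Beta(12, 4).
Data: 2 successes in 12 trials (from the sequence). The binomial likelihood contributes θ^2(1−θ)^10, so the posterior is Beta(12+2, 4+10) = Beta(14, 14).
For Beta(a, b) with a, b > 1 the mode is (a−1)/(a+b−2) = 13/26 ≈ 0.5000.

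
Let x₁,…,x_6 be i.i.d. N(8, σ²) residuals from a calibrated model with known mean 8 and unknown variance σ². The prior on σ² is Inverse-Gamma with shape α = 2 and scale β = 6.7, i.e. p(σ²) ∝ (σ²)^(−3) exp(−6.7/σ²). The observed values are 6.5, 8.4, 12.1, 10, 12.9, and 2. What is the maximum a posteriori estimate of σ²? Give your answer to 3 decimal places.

Sum of squared deviations about the known mean: SS = (6.5−8)² + (8.4−8)² + (12.1−8)² + (10−8)² + (12.9−8)² + (2−8)² = 83.23.
The Normal likelihood contributes (σ²)^(−n/2) exp(−SS/(2σ²)), so the posterior is Inverse-Gamma(α + n/2, β + SS/2) = Inverse-Gamma(5, 48.315).
The mode of Inverse-Gamma(a, b) is b/(a+1) = 48.315/6 ≈ 8.053.

σ̂²_MAP = 8.053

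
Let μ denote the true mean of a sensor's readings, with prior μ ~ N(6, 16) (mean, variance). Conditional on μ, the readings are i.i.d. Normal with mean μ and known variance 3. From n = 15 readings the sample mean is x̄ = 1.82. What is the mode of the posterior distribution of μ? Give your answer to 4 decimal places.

μ̂_MAP = 1.8716

n = 15, x̄ = 1.82.
For a Normal prior and Normal likelihood with known variance, the posterior is Normal; its mode equals its mean, the precision-weighted average.
Prior precision 1/σ₀² = 1/16 = 0.0625; data precision n/σ² = 15/3 = 5.
μ̂ = (0.0625·6 + 5·1.82) / (0.0625 + 5) = 9.475/5.0625 = 758/405 ≈ 1.8716.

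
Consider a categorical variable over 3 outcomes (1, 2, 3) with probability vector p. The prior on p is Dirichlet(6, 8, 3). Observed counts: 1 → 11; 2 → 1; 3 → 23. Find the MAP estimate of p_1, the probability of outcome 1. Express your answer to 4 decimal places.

The posterior is Dirichlet(αᵢ + nᵢ) = Dirichlet(17, 9, 26).
For a Dirichlet(a₁,…,a_K) with all aᵢ > 1, the mode has j-th component (aⱼ − 1)/(Σaᵢ − K).
Here Σaᵢ = 52 and K = 3, so p_1 = (17 − 1)/(52 − 3) = 16/49 ≈ 0.3265.

MAP estimate: 0.3265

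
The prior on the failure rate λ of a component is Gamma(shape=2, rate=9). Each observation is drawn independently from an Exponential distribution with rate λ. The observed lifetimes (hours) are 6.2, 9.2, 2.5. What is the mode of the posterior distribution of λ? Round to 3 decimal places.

The Exponential(rate=λ) likelihood is ∝ λ^n e^(−λΣtᵢ). Here n = 3 and Σtᵢ = 6.2 + 9.2 + 2.5 = 17.9.
Posterior ∝ λe^(−9λ) · λ^3e^(−17.9λ) = λ^4e^(−26.9λ), i.e. Gamma(5, 26.9).
Mode = (a−1)/b = 4/26.9 ≈ 0.149.

λ̂_MAP = 0.149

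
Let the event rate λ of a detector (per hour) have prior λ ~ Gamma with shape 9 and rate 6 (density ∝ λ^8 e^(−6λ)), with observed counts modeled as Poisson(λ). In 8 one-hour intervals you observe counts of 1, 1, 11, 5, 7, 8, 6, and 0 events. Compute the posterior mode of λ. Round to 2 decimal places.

λ̂_MAP = 3.36

Σxᵢ = 1+1+11+5+7+8+6+0 = 39, with n = 8.
Posterior ∝ λ^8e^(−6λ) · λ^39e^(−8λ) = λ^47e^(−14λ), i.e. Gamma(shape=48, rate=14).
The mode of a Gamma(a, b) with a ≥ 1 (shape–rate) is (a−1)/b = 47/14 ≈ 3.36.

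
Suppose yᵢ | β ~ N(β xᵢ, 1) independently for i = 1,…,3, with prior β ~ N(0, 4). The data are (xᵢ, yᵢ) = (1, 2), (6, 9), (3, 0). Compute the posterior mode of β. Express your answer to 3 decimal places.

β̂_MAP = 1.211

log p(β | y) = −Σ(yᵢ − βxᵢ)²/(2·1) − β²/(2·4) + const.
Setting the derivative to zero: Σxᵢ(yᵢ − βxᵢ)/1 − β/4 = 0, so β = Σxᵢyᵢ / (Σxᵢ² + σ²/τ²).
Σxᵢyᵢ = 1·2 + 6·9 + 3·0 = 56; Σxᵢ² = 46; σ²/τ² = 0.25.
β̂_MAP = 56 / (46 + 0.25) = 56/46.25 ≈ 1.211.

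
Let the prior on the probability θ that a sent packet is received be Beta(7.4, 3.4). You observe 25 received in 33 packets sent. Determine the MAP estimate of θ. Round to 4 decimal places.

θ̂_MAP = 0.7512

Prior: Beta(7.4, 3.4).
Data: 25 successes in 33 trials. The binomial likelihood contributes θ^25(1−θ)^8, so the posterior is Beta(7.4+25, 3.4+8) = Beta(32.4, 11.4).
For Beta(a, b) with a, b > 1 the mode is (a−1)/(a+b−2) = 31.4/41.8 ≈ 0.7512.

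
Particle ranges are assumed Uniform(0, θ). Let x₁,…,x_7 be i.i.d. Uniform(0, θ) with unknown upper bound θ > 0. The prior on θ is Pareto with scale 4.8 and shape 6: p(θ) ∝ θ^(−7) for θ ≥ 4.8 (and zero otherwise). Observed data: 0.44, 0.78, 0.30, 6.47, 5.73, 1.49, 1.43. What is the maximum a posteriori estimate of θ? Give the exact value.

The Uniform(0, θ) likelihood is θ^(−n) for θ ≥ max(xᵢ), zero otherwise. Here max(xᵢ) = 6.47.
Posterior ∝ θ^(−7) · θ^(−7) = θ^(−14) on θ ≥ max(4.8, 6.47) = 6.47.
This density is strictly decreasing in θ, so the posterior mode lies at the lower boundary of the support.

θ̂_MAP = 6.47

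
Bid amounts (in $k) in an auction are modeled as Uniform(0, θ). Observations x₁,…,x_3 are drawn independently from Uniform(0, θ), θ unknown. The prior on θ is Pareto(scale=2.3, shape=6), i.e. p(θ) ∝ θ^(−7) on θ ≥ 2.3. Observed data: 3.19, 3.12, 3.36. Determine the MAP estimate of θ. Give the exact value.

The Uniform(0, θ) likelihood is θ^(−n) for θ ≥ max(xᵢ), zero otherwise. Here max(xᵢ) = 3.36.
Posterior ∝ θ^(−7) · θ^(−3) = θ^(−10) on θ ≥ max(2.3, 3.36) = 3.36.
This density is strictly decreasing in θ, so the posterior mode lies at the lower boundary of the support.

θ̂_MAP = 3.36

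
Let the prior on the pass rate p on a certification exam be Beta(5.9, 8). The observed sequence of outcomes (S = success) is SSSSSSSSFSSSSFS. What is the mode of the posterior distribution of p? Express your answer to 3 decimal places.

Prior: Beta(5.9, 8).
Data: 13 successes in 15 trials (from the sequence). The binomial likelihood contributes p^13(1−p)^2, so the posterior is Beta(5.9+13, 8+2) = Beta(18.9, 10).
For Beta(a, b) with a, b > 1 the mode is (a−1)/(a+b−2) = 17.9/26.9 ≈ 0.665.

p̂_MAP = 0.665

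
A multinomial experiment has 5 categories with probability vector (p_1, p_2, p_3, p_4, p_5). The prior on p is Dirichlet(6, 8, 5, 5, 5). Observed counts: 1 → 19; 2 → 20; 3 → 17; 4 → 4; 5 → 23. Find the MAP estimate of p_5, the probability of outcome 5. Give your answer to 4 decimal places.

The posterior is Dirichlet(αᵢ + nᵢ) = Dirichlet(25, 28, 22, 9, 28).
For a Dirichlet(a₁,…,a_K) with all aᵢ > 1, the mode has j-th component (aⱼ − 1)/(Σaᵢ − K).
Here Σaᵢ = 112 and K = 5, so p_5 = (28 − 1)/(112 − 5) = 27/107 ≈ 0.2523.

MAP estimate: 0.2523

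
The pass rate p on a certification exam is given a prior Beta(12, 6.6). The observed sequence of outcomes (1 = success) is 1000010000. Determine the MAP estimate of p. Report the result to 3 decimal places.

p̂_MAP = 0.489

Prior: Beta(12, 6.6).
Data: 2 successes in 10 trials (from the sequence). The binomial likelihood contributes p^2(1−p)^8, so the posterior is Beta(12+2, 6.6+8) = Beta(14, 14.6).
For Beta(a, b) with a, b > 1 the mode is (a−1)/(a+b−2) = 13/26.6 ≈ 0.489.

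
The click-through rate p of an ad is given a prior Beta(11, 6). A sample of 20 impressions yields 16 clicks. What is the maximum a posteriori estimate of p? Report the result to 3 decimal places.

p̂_MAP = 0.743

Prior: Beta(11, 6).
Data: 16 successes in 20 trials. The binomial likelihood contributes p^16(1−p)^4, so the posterior is Beta(11+16, 6+4) = Beta(27, 10).
For Beta(a, b) with a, b > 1 the mode is (a−1)/(a+b−2) = 26/35 ≈ 0.743.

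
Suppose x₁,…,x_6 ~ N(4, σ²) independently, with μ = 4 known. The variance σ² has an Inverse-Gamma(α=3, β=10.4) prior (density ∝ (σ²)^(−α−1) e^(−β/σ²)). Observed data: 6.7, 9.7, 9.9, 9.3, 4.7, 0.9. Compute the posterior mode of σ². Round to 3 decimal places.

σ̂²_MAP = 9.541

Sum of squared deviations about the known mean: SS = (6.7−4)² + (9.7−4)² + (9.9−4)² + (9.3−4)² + (4.7−4)² + (0.9−4)² = 112.78.
The Normal likelihood contributes (σ²)^(−n/2) exp(−SS/(2σ²)), so the posterior is Inverse-Gamma(α + n/2, β + SS/2) = Inverse-Gamma(6, 66.79).
The mode of Inverse-Gamma(a, b) is b/(a+1) = 66.79/7 ≈ 9.541.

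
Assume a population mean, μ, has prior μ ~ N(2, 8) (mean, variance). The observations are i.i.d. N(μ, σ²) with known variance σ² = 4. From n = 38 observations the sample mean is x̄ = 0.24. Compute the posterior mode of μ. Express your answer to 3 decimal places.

μ̂_MAP = 0.263

n = 38, x̄ = 0.24.
For a Normal prior and Normal likelihood with known variance, the posterior is Normal; its mode equals its mean, the precision-weighted average.
Prior precision 1/σ₀² = 1/8 = 0.125; data precision n/σ² = 38/4 = 9.5.
μ̂ = (0.125·2 + 9.5·0.24) / (0.125 + 9.5) = 2.53/9.625 = 46/175 ≈ 0.263.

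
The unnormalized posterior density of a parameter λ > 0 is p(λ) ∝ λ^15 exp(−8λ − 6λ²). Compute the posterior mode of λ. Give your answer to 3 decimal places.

ℓ'(λ) = 15/λ − 8 − 12λ. Setting this to zero and multiplying by λ: 12λ² + 8λ − 15 = 0.
λ = (−8 + √(8² + 4·12·15)) / (2·12) = (−8 + √784) / 24 = (−8 + 28)/24 = 5/6.
ℓ''(λ) = −15/λ² − 12 < 0, confirming a maximum.

λ̂_MAP = 0.833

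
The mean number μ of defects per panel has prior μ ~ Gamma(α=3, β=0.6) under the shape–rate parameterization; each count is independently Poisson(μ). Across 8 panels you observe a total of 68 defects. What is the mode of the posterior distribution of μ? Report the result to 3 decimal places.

Σxᵢ = 68, n = 8.
Posterior ∝ μ^2e^(−0.6μ) · μ^68e^(−8μ) = μ^70e^(−8.6μ), i.e. Gamma(shape=71, rate=8.6).
The mode of a Gamma(a, b) with a ≥ 1 (shape–rate) is (a−1)/b = 70/8.6 ≈ 8.140.

μ̂_MAP = 8.140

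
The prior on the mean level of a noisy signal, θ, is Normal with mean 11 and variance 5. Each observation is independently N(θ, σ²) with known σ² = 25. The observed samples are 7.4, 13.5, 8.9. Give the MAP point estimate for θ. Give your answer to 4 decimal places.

θ̂_MAP = 10.6000

n = 3; x̄ = (7.4 + 13.5 + 8.9)/3 = 29.8/3 = 149/15 ≈ 9.9333.
For a Normal prior and Normal likelihood with known variance, the posterior is Normal; its mode equals its mean, the precision-weighted average.
Prior precision 1/σ₀² = 1/5 = 0.2; data precision n/σ² = 3/25 = 0.12.
θ̂ = (0.2·11 + 0.12·(149/15)) / (0.2 + 0.12) = 3.392/0.32 = 10.6000.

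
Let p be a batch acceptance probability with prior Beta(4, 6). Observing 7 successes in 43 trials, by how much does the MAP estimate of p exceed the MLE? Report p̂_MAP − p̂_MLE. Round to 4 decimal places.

Posterior is Beta(11, 42); MAP = (11−1)/(53−2) = 10/51 ≈ 0.19608.
MLE ignores the prior: p̂_MLE = k/n = 7/43 ≈ 0.16279.
Difference = 10/51 − 7/43 = 73/2193 ≈ 0.0333.

MAP − MLE = 0.0333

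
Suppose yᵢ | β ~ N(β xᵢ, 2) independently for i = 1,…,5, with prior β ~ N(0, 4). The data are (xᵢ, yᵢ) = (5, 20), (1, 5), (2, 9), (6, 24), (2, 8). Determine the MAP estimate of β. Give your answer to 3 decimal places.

log p(β | y) = −Σ(yᵢ − βxᵢ)²/(2·2) − β²/(2·4) + const.
Setting the derivative to zero: Σxᵢ(yᵢ − βxᵢ)/2 − β/4 = 0, so β = Σxᵢyᵢ / (Σxᵢ² + σ²/τ²).
Σxᵢyᵢ = 5·20 + 1·5 + 2·9 + 6·24 + 2·8 = 283; Σxᵢ² = 70; σ²/τ² = 0.5.
β̂_MAP = 283 / (70 + 0.5) = 283/70.5 ≈ 4.014.

β̂_MAP = 4.014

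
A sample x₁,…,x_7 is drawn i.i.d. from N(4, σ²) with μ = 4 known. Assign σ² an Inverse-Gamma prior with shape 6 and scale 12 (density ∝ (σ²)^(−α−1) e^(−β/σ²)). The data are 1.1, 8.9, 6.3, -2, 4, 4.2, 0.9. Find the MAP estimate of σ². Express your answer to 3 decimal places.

σ̂²_MAP = 5.112

Sum of squared deviations about the known mean: SS = (1.1−4)² + (8.9−4)² + (6.3−4)² + (-2−4)² + (4−4)² + (4.2−4)² + (0.9−4)² = 83.36.
The Normal likelihood contributes (σ²)^(−n/2) exp(−SS/(2σ²)), so the posterior is Inverse-Gamma(α + n/2, β + SS/2) = Inverse-Gamma(9.5, 53.68).
The mode of Inverse-Gamma(a, b) is b/(a+1) = 53.68/10.5 ≈ 5.112.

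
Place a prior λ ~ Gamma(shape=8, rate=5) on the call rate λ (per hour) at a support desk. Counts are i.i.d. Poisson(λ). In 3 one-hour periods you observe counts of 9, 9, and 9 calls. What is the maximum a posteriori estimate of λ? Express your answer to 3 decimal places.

λ̂_MAP = 4.250

Σxᵢ = 9+9+9 = 27, with n = 3.
Posterior ∝ λ^7e^(−5λ) · λ^27e^(−3λ) = λ^34e^(−8λ), i.e. Gamma(shape=35, rate=8).
The mode of a Gamma(a, b) with a ≥ 1 (shape–rate) is (a−1)/b = 34/8 ≈ 4.250.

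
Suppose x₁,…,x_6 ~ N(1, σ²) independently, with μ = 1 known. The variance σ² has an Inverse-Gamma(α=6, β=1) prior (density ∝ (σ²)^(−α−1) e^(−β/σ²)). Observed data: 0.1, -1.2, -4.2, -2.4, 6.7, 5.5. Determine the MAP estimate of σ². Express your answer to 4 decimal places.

σ̂²_MAP = 4.9495

Sum of squared deviations about the known mean: SS = (0.1−1)² + (-1.2−1)² + (-4.2−1)² + (-2.4−1)² + (6.7−1)² + (5.5−1)² = 96.99.
The Normal likelihood contributes (σ²)^(−n/2) exp(−SS/(2σ²)), so the posterior is Inverse-Gamma(α + n/2, β + SS/2) = Inverse-Gamma(9, 49.495).
The mode of Inverse-Gamma(a, b) is b/(a+1) = 49.495/10 ≈ 4.9495.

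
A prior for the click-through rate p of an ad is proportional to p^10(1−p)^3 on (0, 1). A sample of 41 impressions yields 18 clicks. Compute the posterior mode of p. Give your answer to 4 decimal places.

The prior density ∝ p^10(1−p)^3 is the kernel of Beta(11, 4).
Data: 18 successes in 41 trials. The binomial likelihood contributes p^18(1−p)^23, so the posterior is Beta(11+18, 4+23) = Beta(29, 27).
For Beta(a, b) with a, b > 1 the mode is (a−1)/(a+b−2) = 28/54 ≈ 0.5185.

p̂_MAP = 0.5185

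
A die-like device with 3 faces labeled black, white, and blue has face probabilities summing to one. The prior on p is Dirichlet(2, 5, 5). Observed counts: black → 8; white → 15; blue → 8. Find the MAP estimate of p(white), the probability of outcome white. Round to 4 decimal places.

The posterior is Dirichlet(αᵢ + nᵢ) = Dirichlet(10, 20, 13).
For a Dirichlet(a₁,…,a_K) with all aᵢ > 1, the mode has j-th component (aⱼ − 1)/(Σaᵢ − K).
Here Σaᵢ = 43 and K = 3, so p(white) = (20 − 1)/(43 − 3) = 19/40 ≈ 0.4750.

MAP estimate of p(white) = 0.4750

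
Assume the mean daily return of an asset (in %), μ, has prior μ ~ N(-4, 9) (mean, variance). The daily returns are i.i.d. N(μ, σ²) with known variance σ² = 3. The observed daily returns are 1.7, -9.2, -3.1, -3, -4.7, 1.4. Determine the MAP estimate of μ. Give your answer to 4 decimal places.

n = 6; x̄ = (1.7 + (-9.2) + (-3.1) + (-3) + (-4.7) + 1.4)/6 = -16.9/6 = -169/60 ≈ -2.8167.
For a Normal prior and Normal likelihood with known variance, the posterior is Normal; its mode equals its mean, the precision-weighted average.
Prior precision 1/σ₀² = 1/9; data precision n/σ² = 6/3 = 2.
μ̂ = ((1/9)·(-4) + 2·(-169/60)) / (1/9 + 2) = (-547/90)/(19/9) = -547/190 ≈ -2.8789.

μ̂_MAP = -2.8789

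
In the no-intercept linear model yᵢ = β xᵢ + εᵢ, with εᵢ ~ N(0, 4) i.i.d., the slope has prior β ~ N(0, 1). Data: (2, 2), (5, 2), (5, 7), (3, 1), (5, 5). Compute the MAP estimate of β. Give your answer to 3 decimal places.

β̂_MAP = 0.837

log p(β | y) = −Σ(yᵢ − βxᵢ)²/(2·4) − β²/(2·1) + const.
Setting the derivative to zero: Σxᵢ(yᵢ − βxᵢ)/4 − β/1 = 0, so β = Σxᵢyᵢ / (Σxᵢ² + σ²/τ²).
Σxᵢyᵢ = 2·2 + 5·2 + 5·7 + 3·1 + 5·5 = 77; Σxᵢ² = 88; σ²/τ² = 4.
β̂_MAP = 77 / (88 + 4) = 77/92 ≈ 0.837.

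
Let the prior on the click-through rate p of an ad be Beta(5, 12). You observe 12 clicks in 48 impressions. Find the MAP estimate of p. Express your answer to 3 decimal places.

Prior: Beta(5, 12).
Data: 12 successes in 48 trials. The binomial likelihood contributes p^12(1−p)^36, so the posterior is Beta(5+12, 12+36) = Beta(17, 48).
For Beta(a, b) with a, b > 1 the mode is (a−1)/(a+b−2) = 16/63 ≈ 0.254.

p̂_MAP = 0.254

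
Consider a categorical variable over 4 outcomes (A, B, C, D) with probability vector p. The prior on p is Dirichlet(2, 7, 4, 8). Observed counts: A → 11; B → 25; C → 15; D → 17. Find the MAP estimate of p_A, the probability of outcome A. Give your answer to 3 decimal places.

MAP estimate of p_A = 0.141

The posterior is Dirichlet(αᵢ + nᵢ) = Dirichlet(13, 32, 19, 25).
For a Dirichlet(a₁,…,a_K) with all aᵢ > 1, the mode has j-th component (aⱼ − 1)/(Σaᵢ − K).
Here Σaᵢ = 89 and K = 4, so p_A = (13 − 1)/(89 − 4) = 12/85 ≈ 0.141.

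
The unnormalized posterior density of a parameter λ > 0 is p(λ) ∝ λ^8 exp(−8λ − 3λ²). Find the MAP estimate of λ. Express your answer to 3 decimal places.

ℓ'(λ) = 8/λ − 8 − 6λ. Setting this to zero and multiplying by λ: 6λ² + 8λ − 8 = 0.
λ = (−8 + √(8² + 4·6·8)) / (2·6) = (−8 + √256) / 12 = (−8 + 16)/12 = 2/3.
ℓ''(λ) = −8/λ² − 6 < 0, confirming a maximum.

λ̂_MAP = 0.667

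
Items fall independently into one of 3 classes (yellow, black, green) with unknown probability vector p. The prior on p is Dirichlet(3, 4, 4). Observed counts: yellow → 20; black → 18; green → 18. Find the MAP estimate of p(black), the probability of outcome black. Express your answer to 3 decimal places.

MAP estimate of p(black) = 0.328

The posterior is Dirichlet(αᵢ + nᵢ) = Dirichlet(23, 22, 22).
For a Dirichlet(a₁,…,a_K) with all aᵢ > 1, the mode has j-th component (aⱼ − 1)/(Σaᵢ − K).
Here Σaᵢ = 67 and K = 3, so p(black) = (22 − 1)/(67 − 3) = 21/64 ≈ 0.328.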